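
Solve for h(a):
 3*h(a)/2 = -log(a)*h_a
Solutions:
 h(a) = C1*exp(-3*li(a)/2)


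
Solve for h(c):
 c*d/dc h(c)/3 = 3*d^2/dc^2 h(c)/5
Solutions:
 h(c) = C1 + C2*erfi(sqrt(10)*c/6)


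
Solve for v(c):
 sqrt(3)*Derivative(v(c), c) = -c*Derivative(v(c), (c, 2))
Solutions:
 v(c) = C1 + C2*c^(1 - sqrt(3))


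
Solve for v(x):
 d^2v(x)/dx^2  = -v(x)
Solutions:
 v(x) = C1*sin(x) + C2*cos(x)


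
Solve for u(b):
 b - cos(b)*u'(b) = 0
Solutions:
 u(b) = C1 + Integral(b/cos(b), b)


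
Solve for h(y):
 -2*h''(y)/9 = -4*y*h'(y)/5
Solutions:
 h(y) = C1 + C2*erfi(3*sqrt(5)*y/5)


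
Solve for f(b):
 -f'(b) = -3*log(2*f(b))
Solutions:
 -Integral(1/(log(_y) + log(2)), (_y, f(b)))/3 = C1 - b


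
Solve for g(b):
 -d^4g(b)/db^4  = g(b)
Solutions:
 g(b) = (C1*sin(sqrt(2)*b/2) + C2*cos(sqrt(2)*b/2))*exp(-sqrt(2)*b/2) + (C3*sin(sqrt(2)*b/2) + C4*cos(sqrt(2)*b/2))*exp(sqrt(2)*b/2)


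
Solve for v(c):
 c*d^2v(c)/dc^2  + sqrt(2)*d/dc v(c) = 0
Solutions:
 v(c) = C1 + C2*c^(1 - sqrt(2))


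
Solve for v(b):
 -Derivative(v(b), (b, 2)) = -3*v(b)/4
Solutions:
 v(b) = C1*exp(-sqrt(3)*b/2) + C2*exp(sqrt(3)*b/2)


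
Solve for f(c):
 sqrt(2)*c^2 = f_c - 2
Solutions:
 f(c) = C1 + sqrt(2)*c^3/3 + 2*c


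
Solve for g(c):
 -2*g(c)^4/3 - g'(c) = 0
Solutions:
 g(c) = (-1 - sqrt(3)*I)*(1/(C1 + 2*c))^(1/3)/2
 g(c) = (-1 + sqrt(3)*I)*(1/(C1 + 2*c))^(1/3)/2
 g(c) = (1/(C1 + 2*c))^(1/3)


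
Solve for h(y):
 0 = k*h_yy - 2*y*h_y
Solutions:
 h(y) = C1 + C2*erf(y*sqrt(-1/k))/sqrt(-1/k)


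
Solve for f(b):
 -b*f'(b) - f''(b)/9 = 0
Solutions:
 f(b) = C1 + C2*erf(3*sqrt(2)*b/2)


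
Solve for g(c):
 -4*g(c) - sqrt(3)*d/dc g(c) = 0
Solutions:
 g(c) = C1*exp(-4*sqrt(3)*c/3)


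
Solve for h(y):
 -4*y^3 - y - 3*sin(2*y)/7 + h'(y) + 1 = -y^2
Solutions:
 h(y) = C1 + y^4 - y^3/3 + y^2/2 - y - 3*cos(2*y)/14


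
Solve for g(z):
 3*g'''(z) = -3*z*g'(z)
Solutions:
 g(z) = C1 + Integral(C2*airyai(-z) + C3*airybi(-z), z)


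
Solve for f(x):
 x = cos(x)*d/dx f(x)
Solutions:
 f(x) = C1 + Integral(x/cos(x), x)


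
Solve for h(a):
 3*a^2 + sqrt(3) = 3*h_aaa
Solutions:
 h(a) = C1 + C2*a + C3*a^2 + a^5/60 + sqrt(3)*a^3/18


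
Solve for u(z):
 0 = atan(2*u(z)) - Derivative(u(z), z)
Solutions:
 Integral(1/atan(2*_y), (_y, u(z))) = C1 + z


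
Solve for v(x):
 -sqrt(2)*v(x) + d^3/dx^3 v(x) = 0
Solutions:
 v(x) = C3*exp(2^(1/6)*x) + (C1*sin(2^(1/6)*sqrt(3)*x/2) + C2*cos(2^(1/6)*sqrt(3)*x/2))*exp(-2^(1/6)*x/2)


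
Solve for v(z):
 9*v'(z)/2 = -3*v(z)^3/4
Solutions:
 v(z) = -sqrt(3)*sqrt(-1/(C1 - z))
 v(z) = sqrt(3)*sqrt(-1/(C1 - z))


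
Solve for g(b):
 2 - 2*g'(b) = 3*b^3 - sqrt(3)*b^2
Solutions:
 g(b) = C1 - 3*b^4/8 + sqrt(3)*b^3/6 + b


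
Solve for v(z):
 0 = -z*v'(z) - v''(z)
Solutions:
 v(z) = C1 + C2*erf(sqrt(2)*z/2)


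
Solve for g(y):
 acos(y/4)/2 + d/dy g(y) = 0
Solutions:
 g(y) = C1 - y*acos(y/4)/2 + sqrt(16 - y^2)/2


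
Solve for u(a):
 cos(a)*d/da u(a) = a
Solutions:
 u(a) = C1 + Integral(a/cos(a), a)


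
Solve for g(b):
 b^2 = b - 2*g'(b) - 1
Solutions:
 g(b) = C1 - b^3/6 + b^2/4 - b/2


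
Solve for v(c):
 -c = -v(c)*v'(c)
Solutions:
 v(c) = -sqrt(C1 + c^2)
 v(c) = sqrt(C1 + c^2)


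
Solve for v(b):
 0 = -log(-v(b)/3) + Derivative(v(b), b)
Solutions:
 -Integral(1/(log(-_y) - log(3)), (_y, v(b))) = C1 - b


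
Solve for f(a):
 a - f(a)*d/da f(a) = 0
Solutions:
 f(a) = -sqrt(C1 + a^2)
 f(a) = sqrt(C1 + a^2)


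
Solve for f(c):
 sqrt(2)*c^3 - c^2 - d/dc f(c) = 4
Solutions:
 f(c) = C1 + sqrt(2)*c^4/4 - c^3/3 - 4*c


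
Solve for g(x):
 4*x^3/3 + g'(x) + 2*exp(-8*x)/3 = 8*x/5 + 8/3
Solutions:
 g(x) = C1 - x^4/3 + 4*x^2/5 + 8*x/3 + exp(-8*x)/12


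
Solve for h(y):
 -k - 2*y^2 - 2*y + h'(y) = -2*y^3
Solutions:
 h(y) = C1 + k*y - y^4/2 + 2*y^3/3 + y^2


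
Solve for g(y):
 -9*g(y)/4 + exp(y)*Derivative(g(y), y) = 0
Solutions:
 g(y) = C1*exp(-9*exp(-y)/4)


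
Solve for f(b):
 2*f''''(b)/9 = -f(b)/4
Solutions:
 f(b) = (C1*sin(2^(3/4)*sqrt(3)*b/4) + C2*cos(2^(3/4)*sqrt(3)*b/4))*exp(-2^(3/4)*sqrt(3)*b/4) + (C3*sin(2^(3/4)*sqrt(3)*b/4) + C4*cos(2^(3/4)*sqrt(3)*b/4))*exp(2^(3/4)*sqrt(3)*b/4)


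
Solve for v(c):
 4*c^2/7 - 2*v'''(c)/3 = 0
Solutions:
 v(c) = C1 + C2*c + C3*c^2 + c^5/70


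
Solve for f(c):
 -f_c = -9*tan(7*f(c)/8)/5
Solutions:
 f(c) = -8*asin(C1*exp(63*c/40))/7 + 8*pi/7
 f(c) = 8*asin(C1*exp(63*c/40))/7


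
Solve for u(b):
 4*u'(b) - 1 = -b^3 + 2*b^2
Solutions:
 u(b) = C1 - b^4/16 + b^3/6 + b/4


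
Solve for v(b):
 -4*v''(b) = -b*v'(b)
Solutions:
 v(b) = C1 + C2*erfi(sqrt(2)*b/4)


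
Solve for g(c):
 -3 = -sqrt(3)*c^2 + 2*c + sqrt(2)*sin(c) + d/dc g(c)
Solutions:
 g(c) = C1 + sqrt(3)*c^3/3 - c^2 - 3*c + sqrt(2)*cos(c)


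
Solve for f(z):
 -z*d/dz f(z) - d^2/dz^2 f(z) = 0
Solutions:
 f(z) = C1 + C2*erf(sqrt(2)*z/2)


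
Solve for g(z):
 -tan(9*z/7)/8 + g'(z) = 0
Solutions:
 g(z) = C1 - 7*log(cos(9*z/7))/72


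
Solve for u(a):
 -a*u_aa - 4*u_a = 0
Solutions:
 u(a) = C1 + C2/a^3


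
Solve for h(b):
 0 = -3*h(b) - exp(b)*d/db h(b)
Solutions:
 h(b) = C1*exp(3*exp(-b))


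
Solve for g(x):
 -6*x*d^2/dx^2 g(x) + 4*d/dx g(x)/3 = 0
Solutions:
 g(x) = C1 + C2*x^(11/9)


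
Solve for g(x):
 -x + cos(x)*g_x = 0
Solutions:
 g(x) = C1 + Integral(x/cos(x), x)


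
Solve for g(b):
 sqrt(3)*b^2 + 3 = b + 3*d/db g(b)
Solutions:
 g(b) = C1 + sqrt(3)*b^3/9 - b^2/6 + b


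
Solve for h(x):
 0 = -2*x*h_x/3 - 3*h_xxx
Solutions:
 h(x) = C1 + Integral(C2*airyai(-6^(1/3)*x/3) + C3*airybi(-6^(1/3)*x/3), x)


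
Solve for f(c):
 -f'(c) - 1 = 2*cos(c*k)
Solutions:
 f(c) = C1 - c - 2*sin(c*k)/k


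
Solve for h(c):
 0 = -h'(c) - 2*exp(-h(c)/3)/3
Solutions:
 h(c) = 3*log(C1 - 2*c/9)


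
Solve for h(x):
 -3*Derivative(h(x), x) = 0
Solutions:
 h(x) = C1


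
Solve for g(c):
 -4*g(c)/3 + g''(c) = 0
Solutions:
 g(c) = C1*exp(-2*sqrt(3)*c/3) + C2*exp(2*sqrt(3)*c/3)


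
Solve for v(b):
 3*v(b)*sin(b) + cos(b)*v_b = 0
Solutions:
 v(b) = C1*cos(b)^3


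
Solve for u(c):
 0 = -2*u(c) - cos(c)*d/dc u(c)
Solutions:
 u(c) = C1*(sin(c) - 1)/(sin(c) + 1)


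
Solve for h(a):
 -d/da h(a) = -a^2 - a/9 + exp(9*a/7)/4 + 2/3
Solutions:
 h(a) = C1 + a^3/3 + a^2/18 - 2*a/3 - 7*exp(9*a/7)/36


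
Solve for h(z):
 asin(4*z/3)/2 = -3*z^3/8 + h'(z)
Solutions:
 h(z) = C1 + 3*z^4/32 + z*asin(4*z/3)/2 + sqrt(9 - 16*z^2)/8


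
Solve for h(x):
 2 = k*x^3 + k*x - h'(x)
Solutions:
 h(x) = C1 + k*x^4/4 + k*x^2/2 - 2*x


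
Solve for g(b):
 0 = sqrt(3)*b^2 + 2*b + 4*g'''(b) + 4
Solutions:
 g(b) = C1 + C2*b + C3*b^2 - sqrt(3)*b^5/240 - b^4/48 - b^3/6


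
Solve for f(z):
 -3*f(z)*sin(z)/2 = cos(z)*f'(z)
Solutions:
 f(z) = C1*cos(z)^(3/2)


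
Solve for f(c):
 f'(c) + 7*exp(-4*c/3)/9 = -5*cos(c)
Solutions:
 f(c) = C1 - 5*sin(c) + 7*exp(-4*c/3)/12


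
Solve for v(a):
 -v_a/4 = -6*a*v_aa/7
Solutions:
 v(a) = C1 + C2*a^(31/24)


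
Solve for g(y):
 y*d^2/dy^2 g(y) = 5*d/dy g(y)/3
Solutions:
 g(y) = C1 + C2*y^(8/3)


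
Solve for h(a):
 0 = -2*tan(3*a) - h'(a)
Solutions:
 h(a) = C1 + 2*log(cos(3*a))/3


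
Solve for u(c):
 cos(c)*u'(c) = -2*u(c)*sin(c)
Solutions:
 u(c) = C1*cos(c)^2


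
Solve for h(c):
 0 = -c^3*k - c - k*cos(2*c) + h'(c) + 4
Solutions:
 h(c) = C1 + c^4*k/4 + c^2/2 - 4*c + k*sin(2*c)/2


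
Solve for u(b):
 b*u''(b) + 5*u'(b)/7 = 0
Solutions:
 u(b) = C1 + C2*b^(2/7)


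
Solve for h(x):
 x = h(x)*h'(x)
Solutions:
 h(x) = -sqrt(C1 + x^2)
 h(x) = sqrt(C1 + x^2)


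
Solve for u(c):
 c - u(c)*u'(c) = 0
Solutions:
 u(c) = -sqrt(C1 + c^2)
 u(c) = sqrt(C1 + c^2)


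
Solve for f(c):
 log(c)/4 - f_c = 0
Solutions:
 f(c) = C1 + c*log(c)/4 - c/4


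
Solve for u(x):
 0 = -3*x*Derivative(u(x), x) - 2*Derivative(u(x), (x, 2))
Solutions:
 u(x) = C1 + C2*erf(sqrt(3)*x/2)


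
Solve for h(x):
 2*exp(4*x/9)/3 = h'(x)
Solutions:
 h(x) = C1 + 3*exp(4*x/9)/2


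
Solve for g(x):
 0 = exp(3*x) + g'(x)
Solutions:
 g(x) = C1 - exp(3*x)/3


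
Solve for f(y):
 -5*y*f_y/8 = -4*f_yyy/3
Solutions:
 f(y) = C1 + Integral(C2*airyai(30^(1/3)*y/4) + C3*airybi(30^(1/3)*y/4), y)


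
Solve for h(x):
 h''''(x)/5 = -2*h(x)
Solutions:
 h(x) = (C1*sin(2^(3/4)*5^(1/4)*x/2) + C2*cos(2^(3/4)*5^(1/4)*x/2))*exp(-2^(3/4)*5^(1/4)*x/2) + (C3*sin(2^(3/4)*5^(1/4)*x/2) + C4*cos(2^(3/4)*5^(1/4)*x/2))*exp(2^(3/4)*5^(1/4)*x/2)


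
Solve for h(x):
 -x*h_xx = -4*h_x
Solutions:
 h(x) = C1 + C2*x^5


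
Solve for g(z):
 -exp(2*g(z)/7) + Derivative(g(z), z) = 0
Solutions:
 g(z) = 7*log(-sqrt(-1/(C1 + z))) - 7*log(2) + 7*log(14)/2
 g(z) = 7*log(-1/(C1 + z))/2 - 7*log(2) + 7*log(14)/2


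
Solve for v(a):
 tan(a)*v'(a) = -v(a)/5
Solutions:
 v(a) = C1/sin(a)^(1/5)


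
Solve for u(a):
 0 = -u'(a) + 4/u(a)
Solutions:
 u(a) = -sqrt(C1 + 8*a)
 u(a) = sqrt(C1 + 8*a)


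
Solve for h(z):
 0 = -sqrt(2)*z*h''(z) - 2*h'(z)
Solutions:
 h(z) = C1 + C2*z^(1 - sqrt(2))


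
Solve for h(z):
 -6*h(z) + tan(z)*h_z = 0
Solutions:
 h(z) = C1*sin(z)^6


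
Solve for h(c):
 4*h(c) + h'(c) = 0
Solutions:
 h(c) = C1*exp(-4*c)


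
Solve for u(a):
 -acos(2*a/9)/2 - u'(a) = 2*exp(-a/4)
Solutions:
 u(a) = C1 - a*acos(2*a/9)/2 + sqrt(81 - 4*a^2)/4 + 8*exp(-a/4)


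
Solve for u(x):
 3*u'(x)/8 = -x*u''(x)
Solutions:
 u(x) = C1 + C2*x^(5/8)


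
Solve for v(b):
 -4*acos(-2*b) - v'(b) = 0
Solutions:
 v(b) = C1 - 4*b*acos(-2*b) - 2*sqrt(1 - 4*b^2)


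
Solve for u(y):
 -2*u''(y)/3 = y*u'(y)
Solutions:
 u(y) = C1 + C2*erf(sqrt(3)*y/2)


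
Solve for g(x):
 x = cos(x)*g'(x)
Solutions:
 g(x) = C1 + Integral(x/cos(x), x)


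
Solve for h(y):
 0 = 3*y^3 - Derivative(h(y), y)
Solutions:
 h(y) = C1 + 3*y^4/4


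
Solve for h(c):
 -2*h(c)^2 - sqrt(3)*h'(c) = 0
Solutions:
 h(c) = 3/(C1 + 2*sqrt(3)*c)


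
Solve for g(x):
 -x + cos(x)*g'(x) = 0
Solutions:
 g(x) = C1 + Integral(x/cos(x), x)


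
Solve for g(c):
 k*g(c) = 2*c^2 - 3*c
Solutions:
 g(c) = c*(2*c - 3)/k


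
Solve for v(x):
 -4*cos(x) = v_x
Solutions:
 v(x) = C1 - 4*sin(x)


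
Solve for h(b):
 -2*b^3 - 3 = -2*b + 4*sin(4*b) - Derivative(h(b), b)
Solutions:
 h(b) = C1 + b^4/2 - b^2 + 3*b - cos(4*b)


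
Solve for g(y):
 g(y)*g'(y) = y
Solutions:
 g(y) = -sqrt(C1 + y^2)
 g(y) = sqrt(C1 + y^2)


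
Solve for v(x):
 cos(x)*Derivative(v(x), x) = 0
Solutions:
 v(x) = C1


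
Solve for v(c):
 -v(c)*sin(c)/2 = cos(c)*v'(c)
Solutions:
 v(c) = C1*sqrt(cos(c))


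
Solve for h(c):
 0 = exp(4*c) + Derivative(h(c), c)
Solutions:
 h(c) = C1 - exp(4*c)/4


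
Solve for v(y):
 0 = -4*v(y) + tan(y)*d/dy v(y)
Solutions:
 v(y) = C1*sin(y)^4


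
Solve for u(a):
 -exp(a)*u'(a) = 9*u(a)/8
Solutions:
 u(a) = C1*exp(9*exp(-a)/8)


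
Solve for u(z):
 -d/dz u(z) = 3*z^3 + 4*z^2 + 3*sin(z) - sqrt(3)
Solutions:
 u(z) = C1 - 3*z^4/4 - 4*z^3/3 + sqrt(3)*z + 3*cos(z)


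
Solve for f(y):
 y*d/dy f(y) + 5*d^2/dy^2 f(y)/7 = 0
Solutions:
 f(y) = C1 + C2*erf(sqrt(70)*y/10)


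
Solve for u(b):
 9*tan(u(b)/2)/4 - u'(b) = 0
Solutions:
 u(b) = -2*asin(C1*exp(9*b/8)) + 2*pi
 u(b) = 2*asin(C1*exp(9*b/8))


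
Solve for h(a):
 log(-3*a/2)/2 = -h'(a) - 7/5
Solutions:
 h(a) = C1 - a*log(-a)/2 + a*(-log(3) - 9/10 + log(6)/2)


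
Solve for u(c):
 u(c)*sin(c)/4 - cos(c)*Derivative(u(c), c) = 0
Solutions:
 u(c) = C1/cos(c)^(1/4)


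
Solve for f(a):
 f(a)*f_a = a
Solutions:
 f(a) = -sqrt(C1 + a^2)
 f(a) = sqrt(C1 + a^2)


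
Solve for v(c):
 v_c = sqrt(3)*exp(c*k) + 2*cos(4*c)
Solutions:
 v(c) = C1 + sin(4*c)/2 + sqrt(3)*exp(c*k)/k


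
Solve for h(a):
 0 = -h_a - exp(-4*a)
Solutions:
 h(a) = C1 + exp(-4*a)/4


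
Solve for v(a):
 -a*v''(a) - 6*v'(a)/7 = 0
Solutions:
 v(a) = C1 + C2*a^(1/7)


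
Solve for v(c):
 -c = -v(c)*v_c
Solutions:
 v(c) = -sqrt(C1 + c^2)
 v(c) = sqrt(C1 + c^2)


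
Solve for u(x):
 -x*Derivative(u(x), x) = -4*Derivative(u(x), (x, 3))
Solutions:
 u(x) = C1 + Integral(C2*airyai(2^(1/3)*x/2) + C3*airybi(2^(1/3)*x/2), x)


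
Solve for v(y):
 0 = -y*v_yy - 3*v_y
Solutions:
 v(y) = C1 + C2/y^2


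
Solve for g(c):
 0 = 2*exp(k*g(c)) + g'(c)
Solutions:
 g(c) = Piecewise((log(1/(C1*k + 2*c*k))/k, Ne(k, 0)), (nan, True))
 g(c) = Piecewise((C1 - 2*c, Eq(k, 0)), (nan, True))


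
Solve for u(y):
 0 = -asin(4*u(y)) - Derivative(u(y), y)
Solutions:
 Integral(1/asin(4*_y), (_y, u(y))) = C1 - y


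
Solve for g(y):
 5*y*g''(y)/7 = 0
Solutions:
 g(y) = C1 + C2*y


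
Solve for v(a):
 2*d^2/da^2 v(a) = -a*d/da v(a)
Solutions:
 v(a) = C1 + C2*erf(a/2)


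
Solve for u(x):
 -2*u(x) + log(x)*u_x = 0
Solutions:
 u(x) = C1*exp(2*li(x))


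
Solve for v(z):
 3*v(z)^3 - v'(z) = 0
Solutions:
 v(z) = -sqrt(2)*sqrt(-1/(C1 + 3*z))/2
 v(z) = sqrt(2)*sqrt(-1/(C1 + 3*z))/2


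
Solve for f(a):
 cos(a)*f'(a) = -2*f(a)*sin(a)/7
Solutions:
 f(a) = C1*cos(a)^(2/7)


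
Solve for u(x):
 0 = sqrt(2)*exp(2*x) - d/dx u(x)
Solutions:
 u(x) = C1 + sqrt(2)*exp(2*x)/2


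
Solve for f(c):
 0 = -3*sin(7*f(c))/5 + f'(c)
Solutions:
 -3*c/5 + log(cos(7*f(c)) - 1)/14 - log(cos(7*f(c)) + 1)/14 = C1


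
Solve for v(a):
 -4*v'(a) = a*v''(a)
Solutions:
 v(a) = C1 + C2/a^3


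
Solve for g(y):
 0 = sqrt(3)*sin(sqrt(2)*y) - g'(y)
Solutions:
 g(y) = C1 - sqrt(6)*cos(sqrt(2)*y)/2


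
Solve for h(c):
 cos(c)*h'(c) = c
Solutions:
 h(c) = C1 + Integral(c/cos(c), c)


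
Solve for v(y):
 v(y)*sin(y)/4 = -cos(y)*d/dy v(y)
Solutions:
 v(y) = C1*cos(y)^(1/4)


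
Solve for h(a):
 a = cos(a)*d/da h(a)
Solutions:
 h(a) = C1 + Integral(a/cos(a), a)


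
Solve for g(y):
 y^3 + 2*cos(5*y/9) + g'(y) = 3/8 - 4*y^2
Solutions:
 g(y) = C1 - y^4/4 - 4*y^3/3 + 3*y/8 - 18*sin(5*y/9)/5


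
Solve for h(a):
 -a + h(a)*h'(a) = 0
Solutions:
 h(a) = -sqrt(C1 + a^2)
 h(a) = sqrt(C1 + a^2)


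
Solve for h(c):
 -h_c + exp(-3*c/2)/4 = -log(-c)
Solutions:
 h(c) = C1 + c*log(-c) - c - exp(-3*c/2)/6


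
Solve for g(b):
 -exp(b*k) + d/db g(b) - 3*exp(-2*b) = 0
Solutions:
 g(b) = C1 - 3*exp(-2*b)/2 + exp(b*k)/k


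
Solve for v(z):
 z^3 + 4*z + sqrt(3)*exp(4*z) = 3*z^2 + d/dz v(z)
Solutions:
 v(z) = C1 + z^4/4 - z^3 + 2*z^2 + sqrt(3)*exp(4*z)/4


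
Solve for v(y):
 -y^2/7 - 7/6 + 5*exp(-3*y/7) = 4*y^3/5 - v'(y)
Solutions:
 v(y) = C1 + y^4/5 + y^3/21 + 7*y/6 + 35*exp(-3*y/7)/3


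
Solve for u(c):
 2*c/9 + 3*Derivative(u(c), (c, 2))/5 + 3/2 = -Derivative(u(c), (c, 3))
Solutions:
 u(c) = C1 + C2*c + C3*exp(-3*c/5) - 5*c^3/81 - 305*c^2/324


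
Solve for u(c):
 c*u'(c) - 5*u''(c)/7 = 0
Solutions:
 u(c) = C1 + C2*erfi(sqrt(70)*c/10)


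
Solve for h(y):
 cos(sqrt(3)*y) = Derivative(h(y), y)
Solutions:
 h(y) = C1 + sqrt(3)*sin(sqrt(3)*y)/3


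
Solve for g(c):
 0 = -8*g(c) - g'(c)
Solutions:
 g(c) = C1*exp(-8*c)


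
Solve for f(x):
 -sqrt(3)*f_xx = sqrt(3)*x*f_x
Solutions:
 f(x) = C1 + C2*erf(sqrt(2)*x/2)


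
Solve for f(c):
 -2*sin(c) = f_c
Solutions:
 f(c) = C1 + 2*cos(c)


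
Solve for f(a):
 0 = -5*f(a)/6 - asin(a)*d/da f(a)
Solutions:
 f(a) = C1*exp(-5*Integral(1/asin(a), a)/6)


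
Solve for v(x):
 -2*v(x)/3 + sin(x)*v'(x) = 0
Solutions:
 v(x) = C1*(cos(x) - 1)^(1/3)/(cos(x) + 1)^(1/3)


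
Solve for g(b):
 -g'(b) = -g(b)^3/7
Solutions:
 g(b) = -sqrt(14)*sqrt(-1/(C1 + b))/2
 g(b) = sqrt(14)*sqrt(-1/(C1 + b))/2


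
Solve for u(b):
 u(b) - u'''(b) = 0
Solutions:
 u(b) = C3*exp(b) + (C1*sin(sqrt(3)*b/2) + C2*cos(sqrt(3)*b/2))*exp(-b/2)


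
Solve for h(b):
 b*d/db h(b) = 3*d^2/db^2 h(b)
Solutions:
 h(b) = C1 + C2*erfi(sqrt(6)*b/6)


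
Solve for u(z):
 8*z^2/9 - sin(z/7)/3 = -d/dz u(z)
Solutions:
 u(z) = C1 - 8*z^3/27 - 7*cos(z/7)/3


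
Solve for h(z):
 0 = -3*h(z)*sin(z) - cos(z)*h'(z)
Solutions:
 h(z) = C1*cos(z)^3


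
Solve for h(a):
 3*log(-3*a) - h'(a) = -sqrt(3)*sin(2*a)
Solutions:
 h(a) = C1 + 3*a*log(-a) - 3*a + 3*a*log(3) - sqrt(3)*cos(2*a)/2


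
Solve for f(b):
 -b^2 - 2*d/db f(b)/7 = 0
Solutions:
 f(b) = C1 - 7*b^3/6


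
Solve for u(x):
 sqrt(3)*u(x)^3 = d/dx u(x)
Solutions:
 u(x) = -sqrt(2)*sqrt(-1/(C1 + sqrt(3)*x))/2
 u(x) = sqrt(2)*sqrt(-1/(C1 + sqrt(3)*x))/2


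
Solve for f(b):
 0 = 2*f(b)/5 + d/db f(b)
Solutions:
 f(b) = C1*exp(-2*b/5)


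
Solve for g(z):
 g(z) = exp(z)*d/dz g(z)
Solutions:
 g(z) = C1*exp(-exp(-z))


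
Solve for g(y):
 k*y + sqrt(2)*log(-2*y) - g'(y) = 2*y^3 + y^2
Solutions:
 g(y) = C1 + k*y^2/2 - y^4/2 - y^3/3 + sqrt(2)*y*log(-y) + sqrt(2)*y*(-1 + log(2))


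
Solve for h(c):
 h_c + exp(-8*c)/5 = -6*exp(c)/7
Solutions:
 h(c) = C1 - 6*exp(c)/7 + exp(-8*c)/40


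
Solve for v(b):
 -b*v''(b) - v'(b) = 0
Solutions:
 v(b) = C1 + C2*log(b)


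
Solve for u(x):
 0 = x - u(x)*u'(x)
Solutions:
 u(x) = -sqrt(C1 + x^2)
 u(x) = sqrt(C1 + x^2)


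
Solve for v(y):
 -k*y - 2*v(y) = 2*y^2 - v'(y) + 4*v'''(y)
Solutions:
 v(y) = C1*exp(3^(1/3)*y*(3^(1/3)/(sqrt(321) + 18)^(1/3) + (sqrt(321) + 18)^(1/3))/12)*sin(3^(1/6)*y*(-3^(2/3)*(sqrt(321) + 18)^(1/3) + 3/(sqrt(321) + 18)^(1/3))/12) + C2*exp(3^(1/3)*y*(3^(1/3)/(sqrt(321) + 18)^(1/3) + (sqrt(321) + 18)^(1/3))/12)*cos(3^(1/6)*y*(-3^(2/3)*(sqrt(321) + 18)^(1/3) + 3/(sqrt(321) + 18)^(1/3))/12) + C3*exp(-3^(1/3)*y*(3^(1/3)/(sqrt(321) + 18)^(1/3) + (sqrt(321) + 18)^(1/3))/6) - k*y/2 - k/4 - y^2 - y - 1/2


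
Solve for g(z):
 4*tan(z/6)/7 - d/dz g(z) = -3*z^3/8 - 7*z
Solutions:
 g(z) = C1 + 3*z^4/32 + 7*z^2/2 - 24*log(cos(z/6))/7


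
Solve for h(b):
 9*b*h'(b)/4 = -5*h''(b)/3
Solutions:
 h(b) = C1 + C2*erf(3*sqrt(30)*b/20)


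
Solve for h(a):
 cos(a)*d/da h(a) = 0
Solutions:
 h(a) = C1


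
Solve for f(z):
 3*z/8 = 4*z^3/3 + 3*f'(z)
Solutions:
 f(z) = C1 - z^4/9 + z^2/16


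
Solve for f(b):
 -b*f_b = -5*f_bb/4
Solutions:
 f(b) = C1 + C2*erfi(sqrt(10)*b/5)


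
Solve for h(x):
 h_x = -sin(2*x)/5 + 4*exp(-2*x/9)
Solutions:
 h(x) = C1 + cos(2*x)/10 - 18*exp(-2*x/9)


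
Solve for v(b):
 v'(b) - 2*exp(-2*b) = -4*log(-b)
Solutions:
 v(b) = C1 - 4*b*log(-b) + 4*b - exp(-2*b)


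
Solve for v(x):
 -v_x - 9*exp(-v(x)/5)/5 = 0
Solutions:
 v(x) = 5*log(C1 - 9*x/25)


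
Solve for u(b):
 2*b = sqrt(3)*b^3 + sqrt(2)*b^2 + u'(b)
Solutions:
 u(b) = C1 - sqrt(3)*b^4/4 - sqrt(2)*b^3/3 + b^2


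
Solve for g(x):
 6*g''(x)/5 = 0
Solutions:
 g(x) = C1 + C2*x


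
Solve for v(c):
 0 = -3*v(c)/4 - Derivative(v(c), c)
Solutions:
 v(c) = C1*exp(-3*c/4)


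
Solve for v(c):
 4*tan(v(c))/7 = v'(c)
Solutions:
 v(c) = pi - asin(C1*exp(4*c/7))
 v(c) = asin(C1*exp(4*c/7))


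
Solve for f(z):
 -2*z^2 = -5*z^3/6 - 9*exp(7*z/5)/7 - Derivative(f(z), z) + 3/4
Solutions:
 f(z) = C1 - 5*z^4/24 + 2*z^3/3 + 3*z/4 - 45*exp(7*z/5)/49


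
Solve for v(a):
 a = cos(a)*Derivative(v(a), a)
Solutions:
 v(a) = C1 + Integral(a/cos(a), a)


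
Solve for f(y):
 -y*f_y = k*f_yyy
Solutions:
 f(y) = C1 + Integral(C2*airyai(y*(-1/k)^(1/3)) + C3*airybi(y*(-1/k)^(1/3)), y)


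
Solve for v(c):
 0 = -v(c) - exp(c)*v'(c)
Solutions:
 v(c) = C1*exp(exp(-c))


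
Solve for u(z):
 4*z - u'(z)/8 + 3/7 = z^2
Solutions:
 u(z) = C1 - 8*z^3/3 + 16*z^2 + 24*z/7


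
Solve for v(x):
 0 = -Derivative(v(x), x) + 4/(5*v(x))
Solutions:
 v(x) = -sqrt(C1 + 40*x)/5
 v(x) = sqrt(C1 + 40*x)/5


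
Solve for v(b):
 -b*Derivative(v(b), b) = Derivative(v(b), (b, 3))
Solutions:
 v(b) = C1 + Integral(C2*airyai(-b) + C3*airybi(-b), b)


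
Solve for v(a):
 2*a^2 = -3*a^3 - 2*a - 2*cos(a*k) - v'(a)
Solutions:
 v(a) = C1 - 3*a^4/4 - 2*a^3/3 - a^2 - 2*sin(a*k)/k


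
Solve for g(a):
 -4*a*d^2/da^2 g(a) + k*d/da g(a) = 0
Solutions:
 g(a) = C1 + a^(re(k)/4 + 1)*(C2*sin(log(a)*Abs(im(k))/4) + C3*cos(log(a)*im(k)/4))


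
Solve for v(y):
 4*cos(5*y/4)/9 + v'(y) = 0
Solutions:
 v(y) = C1 - 16*sin(5*y/4)/45


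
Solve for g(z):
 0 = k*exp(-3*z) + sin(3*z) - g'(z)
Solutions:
 g(z) = C1 - k*exp(-3*z)/3 - cos(3*z)/3


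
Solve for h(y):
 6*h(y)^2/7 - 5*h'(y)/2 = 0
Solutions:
 h(y) = -35/(C1 + 12*y)


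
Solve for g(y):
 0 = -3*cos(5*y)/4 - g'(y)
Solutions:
 g(y) = C1 - 3*sin(5*y)/20


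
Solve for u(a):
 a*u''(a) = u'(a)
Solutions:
 u(a) = C1 + C2*a^2


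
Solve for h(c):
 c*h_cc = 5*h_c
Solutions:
 h(c) = C1 + C2*c^6


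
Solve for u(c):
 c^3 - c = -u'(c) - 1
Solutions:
 u(c) = C1 - c^4/4 + c^2/2 - c


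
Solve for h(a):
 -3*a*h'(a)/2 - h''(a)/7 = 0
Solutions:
 h(a) = C1 + C2*erf(sqrt(21)*a/2)


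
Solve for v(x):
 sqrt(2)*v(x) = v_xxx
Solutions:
 v(x) = C3*exp(2^(1/6)*x) + (C1*sin(2^(1/6)*sqrt(3)*x/2) + C2*cos(2^(1/6)*sqrt(3)*x/2))*exp(-2^(1/6)*x/2)


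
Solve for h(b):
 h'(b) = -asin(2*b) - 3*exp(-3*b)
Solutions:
 h(b) = C1 - b*asin(2*b) - sqrt(1 - 4*b^2)/2 + exp(-3*b)


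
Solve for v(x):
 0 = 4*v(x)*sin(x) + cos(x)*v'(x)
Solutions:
 v(x) = C1*cos(x)^4


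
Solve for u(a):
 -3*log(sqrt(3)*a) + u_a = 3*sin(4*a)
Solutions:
 u(a) = C1 + 3*a*log(a) - 3*a + 3*a*log(3)/2 - 3*cos(4*a)/4


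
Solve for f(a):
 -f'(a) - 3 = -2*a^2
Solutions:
 f(a) = C1 + 2*a^3/3 - 3*a


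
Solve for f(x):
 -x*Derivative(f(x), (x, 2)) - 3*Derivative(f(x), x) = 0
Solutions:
 f(x) = C1 + C2/x^2


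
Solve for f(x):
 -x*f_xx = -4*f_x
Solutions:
 f(x) = C1 + C2*x^5


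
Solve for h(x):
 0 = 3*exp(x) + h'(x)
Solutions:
 h(x) = C1 - 3*exp(x)


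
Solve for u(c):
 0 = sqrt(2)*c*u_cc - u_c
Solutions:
 u(c) = C1 + C2*c^(sqrt(2)/2 + 1)


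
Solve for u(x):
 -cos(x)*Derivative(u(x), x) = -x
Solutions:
 u(x) = C1 + Integral(x/cos(x), x)


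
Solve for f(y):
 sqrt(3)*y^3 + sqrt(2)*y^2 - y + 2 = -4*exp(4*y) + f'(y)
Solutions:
 f(y) = C1 + sqrt(3)*y^4/4 + sqrt(2)*y^3/3 - y^2/2 + 2*y + exp(4*y)


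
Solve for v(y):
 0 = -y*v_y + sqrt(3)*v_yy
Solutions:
 v(y) = C1 + C2*erfi(sqrt(2)*3^(3/4)*y/6)


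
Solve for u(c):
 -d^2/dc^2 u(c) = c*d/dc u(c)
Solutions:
 u(c) = C1 + C2*erf(sqrt(2)*c/2)


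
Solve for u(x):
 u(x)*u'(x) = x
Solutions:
 u(x) = -sqrt(C1 + x^2)
 u(x) = sqrt(C1 + x^2)


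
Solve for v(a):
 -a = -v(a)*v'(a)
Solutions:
 v(a) = -sqrt(C1 + a^2)
 v(a) = sqrt(C1 + a^2)


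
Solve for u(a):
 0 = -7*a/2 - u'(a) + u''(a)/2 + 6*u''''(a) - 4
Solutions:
 u(a) = C1 + C4*exp(a/2) - 7*a^2/4 - 23*a/4 + (C2*sin(sqrt(39)*a/12) + C3*cos(sqrt(39)*a/12))*exp(-a/4)


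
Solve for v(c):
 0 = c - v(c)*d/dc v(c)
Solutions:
 v(c) = -sqrt(C1 + c^2)
 v(c) = sqrt(C1 + c^2)


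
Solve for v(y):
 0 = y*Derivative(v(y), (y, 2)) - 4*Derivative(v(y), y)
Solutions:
 v(y) = C1 + C2*y^5


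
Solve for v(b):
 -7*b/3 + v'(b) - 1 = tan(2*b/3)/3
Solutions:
 v(b) = C1 + 7*b^2/6 + b - log(cos(2*b/3))/2


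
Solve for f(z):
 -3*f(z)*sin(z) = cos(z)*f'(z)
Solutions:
 f(z) = C1*cos(z)^3


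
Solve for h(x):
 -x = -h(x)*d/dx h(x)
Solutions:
 h(x) = -sqrt(C1 + x^2)
 h(x) = sqrt(C1 + x^2)


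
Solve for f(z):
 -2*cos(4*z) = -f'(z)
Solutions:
 f(z) = C1 + sin(4*z)/2


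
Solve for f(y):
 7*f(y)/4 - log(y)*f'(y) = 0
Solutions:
 f(y) = C1*exp(7*li(y)/4)


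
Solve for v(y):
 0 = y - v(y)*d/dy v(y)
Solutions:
 v(y) = -sqrt(C1 + y^2)
 v(y) = sqrt(C1 + y^2)


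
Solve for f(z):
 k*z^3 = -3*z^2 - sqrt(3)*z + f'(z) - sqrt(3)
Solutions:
 f(z) = C1 + k*z^4/4 + z^3 + sqrt(3)*z^2/2 + sqrt(3)*z


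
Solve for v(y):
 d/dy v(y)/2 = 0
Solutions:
 v(y) = C1


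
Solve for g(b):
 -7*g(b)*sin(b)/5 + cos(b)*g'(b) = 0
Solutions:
 g(b) = C1/cos(b)^(7/5)


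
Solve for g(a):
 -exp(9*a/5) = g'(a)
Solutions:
 g(a) = C1 - 5*exp(9*a/5)/9


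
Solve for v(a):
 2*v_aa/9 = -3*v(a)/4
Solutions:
 v(a) = C1*sin(3*sqrt(6)*a/4) + C2*cos(3*sqrt(6)*a/4)


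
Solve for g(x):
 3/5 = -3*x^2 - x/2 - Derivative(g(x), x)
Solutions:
 g(x) = C1 - x^3 - x^2/4 - 3*x/5


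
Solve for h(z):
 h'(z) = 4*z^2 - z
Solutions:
 h(z) = C1 + 4*z^3/3 - z^2/2


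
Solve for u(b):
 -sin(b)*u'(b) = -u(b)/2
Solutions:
 u(b) = C1*(cos(b) - 1)^(1/4)/(cos(b) + 1)^(1/4)


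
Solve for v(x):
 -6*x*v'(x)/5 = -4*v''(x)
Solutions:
 v(x) = C1 + C2*erfi(sqrt(15)*x/10)


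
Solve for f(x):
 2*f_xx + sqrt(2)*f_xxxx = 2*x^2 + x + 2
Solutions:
 f(x) = C1 + C2*x + C3*sin(2^(1/4)*x) + C4*cos(2^(1/4)*x) + x^4/12 + x^3/12 + x^2*(1 - sqrt(2))/2


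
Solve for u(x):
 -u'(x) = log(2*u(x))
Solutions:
 Integral(1/(log(_y) + log(2)), (_y, u(x))) = C1 - x


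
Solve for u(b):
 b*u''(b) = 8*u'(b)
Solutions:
 u(b) = C1 + C2*b^9


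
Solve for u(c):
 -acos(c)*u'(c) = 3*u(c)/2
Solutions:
 u(c) = C1*exp(-3*Integral(1/acos(c), c)/2)


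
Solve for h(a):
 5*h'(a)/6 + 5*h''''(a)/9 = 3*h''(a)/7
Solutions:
 h(a) = C1 + C2*exp(210^(1/3)*a*(6*210^(1/3)/(sqrt(1455265) + 1225)^(1/3) + (sqrt(1455265) + 1225)^(1/3))/140)*sin(3^(1/6)*70^(1/3)*a*(-3^(2/3)*(sqrt(1455265) + 1225)^(1/3) + 18*70^(1/3)/(sqrt(1455265) + 1225)^(1/3))/140) + C3*exp(210^(1/3)*a*(6*210^(1/3)/(sqrt(1455265) + 1225)^(1/3) + (sqrt(1455265) + 1225)^(1/3))/140)*cos(3^(1/6)*70^(1/3)*a*(-3^(2/3)*(sqrt(1455265) + 1225)^(1/3) + 18*70^(1/3)/(sqrt(1455265) + 1225)^(1/3))/140) + C4*exp(-210^(1/3)*a*(6*210^(1/3)/(sqrt(1455265) + 1225)^(1/3) + (sqrt(1455265) + 1225)^(1/3))/70)


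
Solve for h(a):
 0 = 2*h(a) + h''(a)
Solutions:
 h(a) = C1*sin(sqrt(2)*a) + C2*cos(sqrt(2)*a)


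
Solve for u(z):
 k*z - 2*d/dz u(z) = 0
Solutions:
 u(z) = C1 + k*z^2/4


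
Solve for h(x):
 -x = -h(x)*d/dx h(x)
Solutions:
 h(x) = -sqrt(C1 + x^2)
 h(x) = sqrt(C1 + x^2)


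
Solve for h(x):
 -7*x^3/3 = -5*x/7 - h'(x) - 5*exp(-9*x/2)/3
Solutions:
 h(x) = C1 + 7*x^4/12 - 5*x^2/14 + 10*exp(-9*x/2)/27


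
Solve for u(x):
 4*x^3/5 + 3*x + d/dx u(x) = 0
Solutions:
 u(x) = C1 - x^4/5 - 3*x^2/2


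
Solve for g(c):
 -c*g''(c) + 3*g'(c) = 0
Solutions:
 g(c) = C1 + C2*c^4


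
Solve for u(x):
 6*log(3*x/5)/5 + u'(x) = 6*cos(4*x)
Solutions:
 u(x) = C1 - 6*x*log(x)/5 - 6*x*log(3)/5 + 6*x/5 + 6*x*log(5)/5 + 3*sin(4*x)/2


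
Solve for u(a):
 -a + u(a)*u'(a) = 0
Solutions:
 u(a) = -sqrt(C1 + a^2)
 u(a) = sqrt(C1 + a^2)


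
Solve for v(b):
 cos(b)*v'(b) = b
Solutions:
 v(b) = C1 + Integral(b/cos(b), b)


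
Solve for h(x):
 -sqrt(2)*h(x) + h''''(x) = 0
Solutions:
 h(x) = C1*exp(-2^(1/8)*x) + C2*exp(2^(1/8)*x) + C3*sin(2^(1/8)*x) + C4*cos(2^(1/8)*x)


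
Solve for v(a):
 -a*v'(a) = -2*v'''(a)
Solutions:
 v(a) = C1 + Integral(C2*airyai(2^(2/3)*a/2) + C3*airybi(2^(2/3)*a/2), a)


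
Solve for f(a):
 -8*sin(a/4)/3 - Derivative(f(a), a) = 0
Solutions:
 f(a) = C1 + 32*cos(a/4)/3


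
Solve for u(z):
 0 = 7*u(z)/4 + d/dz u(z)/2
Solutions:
 u(z) = C1*exp(-7*z/2)


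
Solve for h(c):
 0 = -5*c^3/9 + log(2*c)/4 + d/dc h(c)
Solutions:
 h(c) = C1 + 5*c^4/36 - c*log(c)/4 - c*log(2)/4 + c/4


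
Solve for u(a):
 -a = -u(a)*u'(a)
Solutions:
 u(a) = -sqrt(C1 + a^2)
 u(a) = sqrt(C1 + a^2)


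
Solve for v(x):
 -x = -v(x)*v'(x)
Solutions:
 v(x) = -sqrt(C1 + x^2)
 v(x) = sqrt(C1 + x^2)


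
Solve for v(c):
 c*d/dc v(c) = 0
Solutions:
 v(c) = C1


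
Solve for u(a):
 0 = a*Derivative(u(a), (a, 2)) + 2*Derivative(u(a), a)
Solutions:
 u(a) = C1 + C2/a


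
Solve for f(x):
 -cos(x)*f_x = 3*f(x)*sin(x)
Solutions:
 f(x) = C1*cos(x)^3


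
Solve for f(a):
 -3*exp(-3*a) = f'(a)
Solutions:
 f(a) = C1 + exp(-3*a)


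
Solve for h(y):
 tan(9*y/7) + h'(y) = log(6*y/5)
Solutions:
 h(y) = C1 + y*log(y) - y*log(5) - y + y*log(6) + 7*log(cos(9*y/7))/9


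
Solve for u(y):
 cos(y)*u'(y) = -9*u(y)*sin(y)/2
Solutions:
 u(y) = C1*cos(y)^(9/2)


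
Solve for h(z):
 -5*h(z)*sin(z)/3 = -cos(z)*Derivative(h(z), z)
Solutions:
 h(z) = C1/cos(z)^(5/3)


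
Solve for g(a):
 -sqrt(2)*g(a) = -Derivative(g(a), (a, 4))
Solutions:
 g(a) = C1*exp(-2^(1/8)*a) + C2*exp(2^(1/8)*a) + C3*sin(2^(1/8)*a) + C4*cos(2^(1/8)*a)


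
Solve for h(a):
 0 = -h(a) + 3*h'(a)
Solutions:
 h(a) = C1*exp(a/3)


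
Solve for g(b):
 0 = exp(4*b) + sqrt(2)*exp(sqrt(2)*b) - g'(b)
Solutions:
 g(b) = C1 + exp(4*b)/4 + exp(sqrt(2)*b)


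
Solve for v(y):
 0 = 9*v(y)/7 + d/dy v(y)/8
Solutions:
 v(y) = C1*exp(-72*y/7)


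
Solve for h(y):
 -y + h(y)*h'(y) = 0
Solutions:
 h(y) = -sqrt(C1 + y^2)
 h(y) = sqrt(C1 + y^2)


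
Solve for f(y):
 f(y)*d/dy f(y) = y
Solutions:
 f(y) = -sqrt(C1 + y^2)
 f(y) = sqrt(C1 + y^2)


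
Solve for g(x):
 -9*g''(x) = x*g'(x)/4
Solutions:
 g(x) = C1 + C2*erf(sqrt(2)*x/12)


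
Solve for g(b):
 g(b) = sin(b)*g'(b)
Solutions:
 g(b) = C1*sqrt(cos(b) - 1)/sqrt(cos(b) + 1)


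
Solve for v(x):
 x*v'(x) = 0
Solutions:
 v(x) = C1


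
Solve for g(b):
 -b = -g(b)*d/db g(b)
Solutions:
 g(b) = -sqrt(C1 + b^2)
 g(b) = sqrt(C1 + b^2)


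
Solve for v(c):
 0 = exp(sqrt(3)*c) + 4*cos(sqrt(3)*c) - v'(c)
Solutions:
 v(c) = C1 + sqrt(3)*exp(sqrt(3)*c)/3 + 4*sqrt(3)*sin(sqrt(3)*c)/3


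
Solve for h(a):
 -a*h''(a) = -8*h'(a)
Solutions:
 h(a) = C1 + C2*a^9


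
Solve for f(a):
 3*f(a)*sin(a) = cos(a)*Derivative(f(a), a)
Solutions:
 f(a) = C1/cos(a)^3


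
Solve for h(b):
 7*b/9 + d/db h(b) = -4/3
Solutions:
 h(b) = C1 - 7*b^2/18 - 4*b/3


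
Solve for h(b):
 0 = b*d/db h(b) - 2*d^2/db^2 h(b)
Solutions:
 h(b) = C1 + C2*erfi(b/2)


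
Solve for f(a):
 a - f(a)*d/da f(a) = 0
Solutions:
 f(a) = -sqrt(C1 + a^2)
 f(a) = sqrt(C1 + a^2)


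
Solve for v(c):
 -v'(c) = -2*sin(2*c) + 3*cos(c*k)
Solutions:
 v(c) = C1 - cos(2*c) - 3*sin(c*k)/k


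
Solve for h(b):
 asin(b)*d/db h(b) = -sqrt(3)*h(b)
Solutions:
 h(b) = C1*exp(-sqrt(3)*Integral(1/asin(b), b))


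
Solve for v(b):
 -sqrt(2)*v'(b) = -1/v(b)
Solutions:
 v(b) = -sqrt(C1 + sqrt(2)*b)
 v(b) = sqrt(C1 + sqrt(2)*b)


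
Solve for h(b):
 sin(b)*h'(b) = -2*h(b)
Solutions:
 h(b) = C1*(cos(b) + 1)/(cos(b) - 1)


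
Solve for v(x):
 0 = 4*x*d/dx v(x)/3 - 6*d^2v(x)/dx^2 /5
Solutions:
 v(x) = C1 + C2*erfi(sqrt(5)*x/3)


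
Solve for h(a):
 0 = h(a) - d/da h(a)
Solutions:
 h(a) = C1*exp(a)


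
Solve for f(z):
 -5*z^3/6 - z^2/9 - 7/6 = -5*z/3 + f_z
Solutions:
 f(z) = C1 - 5*z^4/24 - z^3/27 + 5*z^2/6 - 7*z/6


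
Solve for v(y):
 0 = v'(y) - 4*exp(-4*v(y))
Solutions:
 v(y) = log(-I*(C1 + 16*y)^(1/4))
 v(y) = log(I*(C1 + 16*y)^(1/4))
 v(y) = log(-(C1 + 16*y)^(1/4))
 v(y) = log(C1 + 16*y)/4


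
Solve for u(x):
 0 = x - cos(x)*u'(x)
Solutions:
 u(x) = C1 + Integral(x/cos(x), x)


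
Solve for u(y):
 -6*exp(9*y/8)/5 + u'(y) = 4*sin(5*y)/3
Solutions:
 u(y) = C1 + 16*exp(9*y/8)/15 - 4*cos(5*y)/15


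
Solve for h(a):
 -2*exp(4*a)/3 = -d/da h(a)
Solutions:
 h(a) = C1 + exp(4*a)/6


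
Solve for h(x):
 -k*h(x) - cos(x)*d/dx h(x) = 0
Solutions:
 h(x) = C1*exp(k*(log(sin(x) - 1) - log(sin(x) + 1))/2)


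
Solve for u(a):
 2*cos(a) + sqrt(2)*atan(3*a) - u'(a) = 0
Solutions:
 u(a) = C1 + sqrt(2)*(a*atan(3*a) - log(9*a^2 + 1)/6) + 2*sin(a)


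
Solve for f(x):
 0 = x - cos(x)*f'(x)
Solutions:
 f(x) = C1 + Integral(x/cos(x), x)


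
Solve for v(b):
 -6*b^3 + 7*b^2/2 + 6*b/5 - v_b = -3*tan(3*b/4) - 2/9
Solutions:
 v(b) = C1 - 3*b^4/2 + 7*b^3/6 + 3*b^2/5 + 2*b/9 - 4*log(cos(3*b/4))


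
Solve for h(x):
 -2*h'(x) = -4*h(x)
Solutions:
 h(x) = C1*exp(2*x)


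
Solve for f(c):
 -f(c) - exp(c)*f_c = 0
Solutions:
 f(c) = C1*exp(exp(-c))


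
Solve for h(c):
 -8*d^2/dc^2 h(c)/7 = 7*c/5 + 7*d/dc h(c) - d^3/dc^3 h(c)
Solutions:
 h(c) = C1 + C2*exp(c*(4 - sqrt(359))/7) + C3*exp(c*(4 + sqrt(359))/7) - c^2/10 + 8*c/245


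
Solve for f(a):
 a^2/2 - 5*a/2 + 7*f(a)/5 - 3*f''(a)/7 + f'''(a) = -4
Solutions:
 f(a) = C1*exp(a*(10*10^(1/3)/(49*sqrt(2381) + 2391)^(1/3) + 20 + 10^(2/3)*(49*sqrt(2381) + 2391)^(1/3))/140)*sin(10^(1/3)*sqrt(3)*a*(-10^(1/3)*(49*sqrt(2381) + 2391)^(1/3) + 10/(49*sqrt(2381) + 2391)^(1/3))/140) + C2*exp(a*(10*10^(1/3)/(49*sqrt(2381) + 2391)^(1/3) + 20 + 10^(2/3)*(49*sqrt(2381) + 2391)^(1/3))/140)*cos(10^(1/3)*sqrt(3)*a*(-10^(1/3)*(49*sqrt(2381) + 2391)^(1/3) + 10/(49*sqrt(2381) + 2391)^(1/3))/140) + C3*exp(a*(-10^(2/3)*(49*sqrt(2381) + 2391)^(1/3) - 10*10^(1/3)/(49*sqrt(2381) + 2391)^(1/3) + 10)/70) - 5*a^2/14 + 25*a/14 - 1055/343


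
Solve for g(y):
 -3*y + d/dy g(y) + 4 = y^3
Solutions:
 g(y) = C1 + y^4/4 + 3*y^2/2 - 4*y


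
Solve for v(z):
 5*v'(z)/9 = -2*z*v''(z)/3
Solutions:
 v(z) = C1 + C2*z^(1/6)


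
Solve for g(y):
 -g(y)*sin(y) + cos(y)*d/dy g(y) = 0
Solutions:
 g(y) = C1/cos(y)


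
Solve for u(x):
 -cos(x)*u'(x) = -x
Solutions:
 u(x) = C1 + Integral(x/cos(x), x)


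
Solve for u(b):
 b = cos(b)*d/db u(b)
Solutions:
 u(b) = C1 + Integral(b/cos(b), b)


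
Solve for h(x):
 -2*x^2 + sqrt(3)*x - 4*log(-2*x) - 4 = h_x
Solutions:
 h(x) = C1 - 2*x^3/3 + sqrt(3)*x^2/2 - 4*x*log(-x) - 4*x*log(2)


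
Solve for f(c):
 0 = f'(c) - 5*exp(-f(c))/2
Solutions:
 f(c) = log(C1 + 5*c/2)


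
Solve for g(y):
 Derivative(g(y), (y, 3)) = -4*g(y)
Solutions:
 g(y) = C3*exp(-2^(2/3)*y) + (C1*sin(2^(2/3)*sqrt(3)*y/2) + C2*cos(2^(2/3)*sqrt(3)*y/2))*exp(2^(2/3)*y/2)


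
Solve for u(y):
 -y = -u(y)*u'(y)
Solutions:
 u(y) = -sqrt(C1 + y^2)
 u(y) = sqrt(C1 + y^2)


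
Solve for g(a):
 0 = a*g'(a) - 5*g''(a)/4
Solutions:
 g(a) = C1 + C2*erfi(sqrt(10)*a/5)


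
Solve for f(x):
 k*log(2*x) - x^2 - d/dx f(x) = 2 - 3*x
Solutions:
 f(x) = C1 + k*x*log(x) - k*x + k*x*log(2) - x^3/3 + 3*x^2/2 - 2*x


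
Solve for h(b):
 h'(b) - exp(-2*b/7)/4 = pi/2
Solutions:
 h(b) = C1 + pi*b/2 - 7*exp(-2*b/7)/8


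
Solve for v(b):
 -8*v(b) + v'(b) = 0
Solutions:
 v(b) = C1*exp(8*b)


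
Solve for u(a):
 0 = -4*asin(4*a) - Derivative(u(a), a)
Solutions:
 u(a) = C1 - 4*a*asin(4*a) - sqrt(1 - 16*a^2)


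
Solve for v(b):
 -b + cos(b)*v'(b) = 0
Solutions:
 v(b) = C1 + Integral(b/cos(b), b)


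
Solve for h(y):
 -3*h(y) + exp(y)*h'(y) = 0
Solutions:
 h(y) = C1*exp(-3*exp(-y))


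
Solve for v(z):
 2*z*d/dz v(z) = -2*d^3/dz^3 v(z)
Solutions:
 v(z) = C1 + Integral(C2*airyai(-z) + C3*airybi(-z), z)


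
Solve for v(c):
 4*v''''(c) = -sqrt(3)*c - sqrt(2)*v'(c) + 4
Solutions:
 v(c) = C1 + C4*exp(-sqrt(2)*c/2) - sqrt(6)*c^2/4 + 2*sqrt(2)*c + (C2*sin(sqrt(6)*c/4) + C3*cos(sqrt(6)*c/4))*exp(sqrt(2)*c/4)


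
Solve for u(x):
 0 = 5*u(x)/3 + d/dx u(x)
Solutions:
 u(x) = C1*exp(-5*x/3)


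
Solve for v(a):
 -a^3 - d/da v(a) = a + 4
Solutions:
 v(a) = C1 - a^4/4 - a^2/2 - 4*a


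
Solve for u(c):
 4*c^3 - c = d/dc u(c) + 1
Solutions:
 u(c) = C1 + c^4 - c^2/2 - c


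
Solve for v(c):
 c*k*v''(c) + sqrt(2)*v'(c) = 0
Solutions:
 v(c) = C1 + c^(((re(k) - sqrt(2))*re(k) + im(k)^2)/(re(k)^2 + im(k)^2))*(C2*sin(sqrt(2)*log(c)*Abs(im(k))/(re(k)^2 + im(k)^2)) + C3*cos(sqrt(2)*log(c)*im(k)/(re(k)^2 + im(k)^2)))


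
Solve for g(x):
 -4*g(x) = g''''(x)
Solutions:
 g(x) = (C1*sin(x) + C2*cos(x))*exp(-x) + (C3*sin(x) + C4*cos(x))*exp(x)


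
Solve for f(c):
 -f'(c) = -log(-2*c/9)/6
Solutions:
 f(c) = C1 + c*log(-c)/6 + c*(-2*log(3) - 1 + log(2))/6


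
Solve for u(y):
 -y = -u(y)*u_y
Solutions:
 u(y) = -sqrt(C1 + y^2)
 u(y) = sqrt(C1 + y^2)


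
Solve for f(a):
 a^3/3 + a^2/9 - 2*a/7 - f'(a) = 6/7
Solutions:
 f(a) = C1 + a^4/12 + a^3/27 - a^2/7 - 6*a/7


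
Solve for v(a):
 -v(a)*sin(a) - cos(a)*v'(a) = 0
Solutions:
 v(a) = C1*cos(a)


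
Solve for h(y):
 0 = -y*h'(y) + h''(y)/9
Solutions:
 h(y) = C1 + C2*erfi(3*sqrt(2)*y/2)


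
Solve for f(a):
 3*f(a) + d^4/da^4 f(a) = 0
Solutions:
 f(a) = (C1*sin(sqrt(2)*3^(1/4)*a/2) + C2*cos(sqrt(2)*3^(1/4)*a/2))*exp(-sqrt(2)*3^(1/4)*a/2) + (C3*sin(sqrt(2)*3^(1/4)*a/2) + C4*cos(sqrt(2)*3^(1/4)*a/2))*exp(sqrt(2)*3^(1/4)*a/2)


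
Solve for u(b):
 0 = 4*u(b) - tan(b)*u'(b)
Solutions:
 u(b) = C1*sin(b)^4


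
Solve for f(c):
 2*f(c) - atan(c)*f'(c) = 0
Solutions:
 f(c) = C1*exp(2*Integral(1/atan(c), c))


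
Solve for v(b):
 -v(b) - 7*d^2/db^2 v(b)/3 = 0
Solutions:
 v(b) = C1*sin(sqrt(21)*b/7) + C2*cos(sqrt(21)*b/7)


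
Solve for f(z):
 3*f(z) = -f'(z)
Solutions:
 f(z) = C1*exp(-3*z)


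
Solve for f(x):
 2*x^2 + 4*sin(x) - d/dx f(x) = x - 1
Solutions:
 f(x) = C1 + 2*x^3/3 - x^2/2 + x - 4*cos(x)


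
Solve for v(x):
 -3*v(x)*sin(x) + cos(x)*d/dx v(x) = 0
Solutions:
 v(x) = C1/cos(x)^3


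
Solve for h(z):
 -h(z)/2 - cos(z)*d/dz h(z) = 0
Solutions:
 h(z) = C1*(sin(z) - 1)^(1/4)/(sin(z) + 1)^(1/4)


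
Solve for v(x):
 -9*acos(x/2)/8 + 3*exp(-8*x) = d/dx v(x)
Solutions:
 v(x) = C1 - 9*x*acos(x/2)/8 + 9*sqrt(4 - x^2)/8 - 3*exp(-8*x)/8


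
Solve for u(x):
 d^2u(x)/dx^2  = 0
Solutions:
 u(x) = C1 + C2*x


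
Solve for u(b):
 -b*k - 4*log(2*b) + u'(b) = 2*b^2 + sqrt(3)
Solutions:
 u(b) = C1 + 2*b^3/3 + b^2*k/2 + 4*b*log(b) - 4*b + sqrt(3)*b + b*log(16)


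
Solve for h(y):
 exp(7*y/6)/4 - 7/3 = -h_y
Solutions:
 h(y) = C1 + 7*y/3 - 3*exp(7*y/6)/14


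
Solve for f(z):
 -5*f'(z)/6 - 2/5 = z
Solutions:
 f(z) = C1 - 3*z^2/5 - 12*z/25


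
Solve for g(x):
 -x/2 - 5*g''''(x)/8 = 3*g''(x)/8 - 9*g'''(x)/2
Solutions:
 g(x) = C1 + C2*x + C3*exp(x*(18 - sqrt(309))/5) + C4*exp(x*(sqrt(309) + 18)/5) - 2*x^3/9 - 8*x^2


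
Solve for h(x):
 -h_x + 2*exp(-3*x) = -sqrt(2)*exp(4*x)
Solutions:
 h(x) = C1 + sqrt(2)*exp(4*x)/4 - 2*exp(-3*x)/3


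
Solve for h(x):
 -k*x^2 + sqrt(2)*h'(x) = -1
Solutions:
 h(x) = C1 + sqrt(2)*k*x^3/6 - sqrt(2)*x/2


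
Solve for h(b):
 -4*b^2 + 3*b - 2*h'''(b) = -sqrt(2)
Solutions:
 h(b) = C1 + C2*b + C3*b^2 - b^5/30 + b^4/16 + sqrt(2)*b^3/12


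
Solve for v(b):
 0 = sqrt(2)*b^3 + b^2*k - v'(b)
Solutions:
 v(b) = C1 + sqrt(2)*b^4/4 + b^3*k/3


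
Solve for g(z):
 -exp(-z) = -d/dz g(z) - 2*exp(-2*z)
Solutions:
 g(z) = C1 - exp(-z) + exp(-2*z)


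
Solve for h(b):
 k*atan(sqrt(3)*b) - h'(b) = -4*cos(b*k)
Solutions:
 h(b) = C1 + k*(b*atan(sqrt(3)*b) - sqrt(3)*log(3*b^2 + 1)/6) + 4*Piecewise((sin(b*k)/k, Ne(k, 0)), (b, True))


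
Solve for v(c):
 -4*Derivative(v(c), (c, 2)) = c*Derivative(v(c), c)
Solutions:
 v(c) = C1 + C2*erf(sqrt(2)*c/4)


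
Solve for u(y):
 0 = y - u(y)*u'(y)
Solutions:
 u(y) = -sqrt(C1 + y^2)
 u(y) = sqrt(C1 + y^2)


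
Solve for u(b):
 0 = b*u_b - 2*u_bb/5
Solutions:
 u(b) = C1 + C2*erfi(sqrt(5)*b/2)


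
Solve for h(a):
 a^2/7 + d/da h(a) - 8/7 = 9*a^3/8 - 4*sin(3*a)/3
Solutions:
 h(a) = C1 + 9*a^4/32 - a^3/21 + 8*a/7 + 4*cos(3*a)/9


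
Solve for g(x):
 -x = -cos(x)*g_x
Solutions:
 g(x) = C1 + Integral(x/cos(x), x)


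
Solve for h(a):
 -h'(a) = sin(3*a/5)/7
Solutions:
 h(a) = C1 + 5*cos(3*a/5)/21
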